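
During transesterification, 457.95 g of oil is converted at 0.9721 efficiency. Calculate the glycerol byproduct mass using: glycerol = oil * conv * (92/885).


glycerol = oil * conv * (92/885)
= 457.95 * 0.9721 * 92 / 885
= 46.2779 g

46.2779 g


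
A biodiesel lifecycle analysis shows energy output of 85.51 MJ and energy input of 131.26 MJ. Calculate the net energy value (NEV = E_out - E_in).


NEV = E_out - E_in
= 85.51 - 131.26
= -45.7500 MJ

-45.7500 MJ


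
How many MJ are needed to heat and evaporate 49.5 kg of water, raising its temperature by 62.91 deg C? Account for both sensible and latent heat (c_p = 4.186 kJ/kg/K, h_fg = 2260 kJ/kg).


E = m_water * (4.186 * dT + 2260) / 1000
= 49.5 * (4.186 * 62.91 + 2260) / 1000
= 124.9054 MJ

124.9054 MJ


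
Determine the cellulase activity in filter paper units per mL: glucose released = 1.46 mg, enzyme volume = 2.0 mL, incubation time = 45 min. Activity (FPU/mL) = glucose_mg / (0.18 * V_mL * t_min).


Activity = glucose_mg / (0.18 mg/umol * V_mL * t_min)
= 1.46 / (0.18 * 2.0 * 45)
= 0.0901 FPU/mL

0.0901 FPU/mL


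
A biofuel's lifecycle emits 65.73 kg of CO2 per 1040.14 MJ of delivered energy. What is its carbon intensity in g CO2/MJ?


CI = CO2 * 1000 / E
= 65.73 * 1000 / 1040.14
= 63.1934 g CO2/MJ

63.1934 g CO2/MJ


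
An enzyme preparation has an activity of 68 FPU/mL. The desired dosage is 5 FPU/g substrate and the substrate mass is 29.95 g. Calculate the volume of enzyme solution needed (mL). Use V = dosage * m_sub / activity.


V = dosage * m_sub / activity
V = 5 * 29.95 / 68
V = 2.2022 mL

2.2022 mL


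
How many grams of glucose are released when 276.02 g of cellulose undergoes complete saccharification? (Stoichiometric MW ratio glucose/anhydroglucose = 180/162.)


glucose = cellulose * 180/162
= 276.02 * 180/162
= 306.6889 g

306.6889 g


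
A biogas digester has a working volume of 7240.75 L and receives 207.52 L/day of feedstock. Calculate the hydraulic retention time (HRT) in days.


HRT = V / Q
= 7240.75 / 207.52
= 34.8918 days

34.8918 days


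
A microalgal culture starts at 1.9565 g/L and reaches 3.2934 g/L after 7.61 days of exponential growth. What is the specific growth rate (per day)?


mu = ln(X2/X1) / dt
= ln(3.2934/1.9565) / 7.61
= 0.0684 per day

0.0684 per day


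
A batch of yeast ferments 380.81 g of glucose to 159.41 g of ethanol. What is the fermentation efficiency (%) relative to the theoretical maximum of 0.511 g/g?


Fermentation efficiency = (actual / (0.511 * glucose)) * 100
= (159.41 / (0.511 * 380.81)) * 100
= 81.9193%

81.9193%


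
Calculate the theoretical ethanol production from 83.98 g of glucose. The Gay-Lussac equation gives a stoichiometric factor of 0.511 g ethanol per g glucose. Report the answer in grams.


Theoretical ethanol yield: m_EtOH = 0.511 * m_glucose
m_EtOH = 0.511 * 83.98 = 42.9138 g

42.9138 g


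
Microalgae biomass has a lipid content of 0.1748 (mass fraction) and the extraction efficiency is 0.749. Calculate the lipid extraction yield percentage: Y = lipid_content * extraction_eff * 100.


Y = lipid_content * extraction_eff * 100
= 0.1748 * 0.749 * 100
= 13.0925%

13.0925%


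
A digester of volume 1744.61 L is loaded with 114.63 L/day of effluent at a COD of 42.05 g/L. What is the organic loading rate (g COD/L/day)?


OLR = Q * S / V
= 114.63 * 42.05 / 1744.61
= 2.7629 g/L/day

2.7629 g/L/day


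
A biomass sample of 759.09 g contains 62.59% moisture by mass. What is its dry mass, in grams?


Wd = Ww * (1 - MC/100)
= 759.09 * (1 - 62.59/100)
= 283.9756 g

283.9756 g


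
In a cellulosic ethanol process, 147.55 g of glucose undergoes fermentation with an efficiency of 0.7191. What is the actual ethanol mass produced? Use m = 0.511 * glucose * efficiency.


Actual ethanol: m = 0.511 * 147.55 * 0.7191
m = 54.2187 g

54.2187 g


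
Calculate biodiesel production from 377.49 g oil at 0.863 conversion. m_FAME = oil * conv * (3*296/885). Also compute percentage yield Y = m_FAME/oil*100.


m_FAME = oil * conv * (3 * 296 / 885) = oil * conv * (888/885)
= 377.49 * 0.863 * 888 / 885
= 326.8782 g
Y = m_FAME / oil * 100 = conv * (888/885) * 100
= 0.863 * 888 / 885 * 100
= 86.59%

326.8782 g FAME; Y = 86.59%


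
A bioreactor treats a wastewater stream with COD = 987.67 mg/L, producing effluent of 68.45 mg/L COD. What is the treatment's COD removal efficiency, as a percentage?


eta = (COD_in - COD_out) / COD_in * 100
= (987.67 - 68.45) / 987.67 * 100
= 93.0695%

93.0695%


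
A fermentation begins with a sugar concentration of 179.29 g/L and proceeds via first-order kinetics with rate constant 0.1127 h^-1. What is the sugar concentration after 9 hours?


S = S0 * exp(-k * t)
S = 179.29 * exp(-0.1127 * 9)
S = 65.0206 g/L

65.0206 g/L


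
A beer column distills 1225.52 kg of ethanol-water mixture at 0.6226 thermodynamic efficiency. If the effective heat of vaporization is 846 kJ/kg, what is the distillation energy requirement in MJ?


E = m * 846 / (eta * 1000)
= 1225.52 * 846 / (0.6226 * 1000)
= 1665.2585 MJ

1665.2585 MJ


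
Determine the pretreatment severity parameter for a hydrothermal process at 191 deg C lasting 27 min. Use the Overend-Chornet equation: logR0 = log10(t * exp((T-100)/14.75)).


logR0 = log10(t * exp((T - 100) / 14.75))
= log10(27 * exp((191 - 100) / 14.75))
= 4.1107

4.1107


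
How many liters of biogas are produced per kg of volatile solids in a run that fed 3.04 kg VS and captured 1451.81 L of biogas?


Y = V / VS
= 1451.81 / 3.04
= 477.5691 L/kg VS

477.5691 L/kg VS


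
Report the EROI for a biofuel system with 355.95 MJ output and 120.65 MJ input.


EROI = E_out / E_in
= 355.95 / 120.65
= 2.9503

2.9503


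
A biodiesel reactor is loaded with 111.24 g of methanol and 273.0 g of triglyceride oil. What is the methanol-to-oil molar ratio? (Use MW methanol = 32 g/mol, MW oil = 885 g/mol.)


Molar ratio = n_MeOH / n_oil = (MeOH/32) / (oil/885) = (MeOH * 885) / (32 * oil)
= (111.24 * 885) / (32 * 273.0)
= 11.2692

11.2692


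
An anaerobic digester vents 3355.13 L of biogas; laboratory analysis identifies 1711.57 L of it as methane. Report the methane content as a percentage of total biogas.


CH4% = V_CH4 / V_total * 100
= 1711.57 / 3355.13 * 100
= 51.0135%

51.0135%


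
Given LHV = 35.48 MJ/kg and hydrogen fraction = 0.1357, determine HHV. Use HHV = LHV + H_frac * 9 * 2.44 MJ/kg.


HHV = LHV + H_frac * 9 * 2.44
= 35.48 + 0.1357 * 9 * 2.44
= 38.4600 MJ/kg

38.4600 MJ/kg


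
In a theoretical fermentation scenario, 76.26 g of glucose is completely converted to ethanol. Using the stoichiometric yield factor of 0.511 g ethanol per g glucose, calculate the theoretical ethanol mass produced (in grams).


Theoretical ethanol yield: m_EtOH = 0.511 * m_glucose
m_EtOH = 0.511 * 76.26 = 38.9689 g

38.9689 g


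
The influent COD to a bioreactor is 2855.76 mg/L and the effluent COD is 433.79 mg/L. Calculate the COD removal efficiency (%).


eta = (COD_in - COD_out) / COD_in * 100
= (2855.76 - 433.79) / 2855.76 * 100
= 84.8100%

84.8100%


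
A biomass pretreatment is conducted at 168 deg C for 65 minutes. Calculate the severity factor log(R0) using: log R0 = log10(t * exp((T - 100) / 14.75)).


logR0 = log10(t * exp((T - 100) / 14.75))
= log10(65 * exp((168 - 100) / 14.75))
= 3.8151

3.8151


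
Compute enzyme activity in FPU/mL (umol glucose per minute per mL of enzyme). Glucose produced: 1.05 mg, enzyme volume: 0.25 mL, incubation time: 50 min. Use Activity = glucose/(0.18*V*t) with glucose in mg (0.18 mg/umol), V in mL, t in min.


Activity = glucose_mg / (0.18 mg/umol * V_mL * t_min)
= 1.05 / (0.18 * 0.25 * 50)
= 0.4667 FPU/mL

0.4667 FPU/mL


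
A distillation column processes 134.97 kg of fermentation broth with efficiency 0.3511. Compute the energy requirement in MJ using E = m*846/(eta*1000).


E = m * 846 / (eta * 1000)
= 134.97 * 846 / (0.3511 * 1000)
= 325.2197 MJ

325.2197 MJ


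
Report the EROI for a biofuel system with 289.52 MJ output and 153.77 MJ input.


EROI = E_out / E_in
= 289.52 / 153.77
= 1.8828

1.8828


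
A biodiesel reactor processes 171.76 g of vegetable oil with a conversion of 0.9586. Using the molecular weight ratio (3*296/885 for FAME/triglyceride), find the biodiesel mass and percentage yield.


m_FAME = oil * conv * (3 * 296 / 885) = oil * conv * (888/885)
= 171.76 * 0.9586 * 888 / 885
= 165.2073 g
Y = m_FAME / oil * 100 = conv * (888/885) * 100
= 0.9586 * 888 / 885 * 100
= 96.18%

165.2073 g FAME; Y = 96.18%


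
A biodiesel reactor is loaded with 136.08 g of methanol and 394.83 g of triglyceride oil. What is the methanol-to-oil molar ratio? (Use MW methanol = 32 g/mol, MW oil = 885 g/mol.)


Molar ratio = n_MeOH / n_oil = (MeOH/32) / (oil/885) = (MeOH * 885) / (32 * oil)
= (136.08 * 885) / (32 * 394.83)
= 9.5319

9.5319


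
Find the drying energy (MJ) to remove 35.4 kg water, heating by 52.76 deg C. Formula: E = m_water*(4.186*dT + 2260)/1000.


E = m_water * (4.186 * dT + 2260) / 1000
= 35.4 * (4.186 * 52.76 + 2260) / 1000
= 87.8222 MJ

87.8222 MJ


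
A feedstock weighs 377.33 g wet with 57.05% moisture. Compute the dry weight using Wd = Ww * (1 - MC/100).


Wd = Ww * (1 - MC/100)
= 377.33 * (1 - 57.05/100)
= 162.0632 g

162.0632 g


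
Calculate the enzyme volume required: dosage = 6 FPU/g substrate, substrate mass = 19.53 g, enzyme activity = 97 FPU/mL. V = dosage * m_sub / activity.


V = dosage * m_sub / activity
V = 6 * 19.53 / 97
V = 1.2080 mL

1.2080 mL


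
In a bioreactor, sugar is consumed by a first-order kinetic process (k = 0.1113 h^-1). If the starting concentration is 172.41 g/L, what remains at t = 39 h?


S = S0 * exp(-k * t)
S = 172.41 * exp(-0.1113 * 39)
S = 2.2461 g/L

2.2461 g/L


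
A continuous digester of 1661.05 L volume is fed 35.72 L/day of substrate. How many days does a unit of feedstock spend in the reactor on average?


HRT = V / Q
= 1661.05 / 35.72
= 46.5020 days

46.5020 days


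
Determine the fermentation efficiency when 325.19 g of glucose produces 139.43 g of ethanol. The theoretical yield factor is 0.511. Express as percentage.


Fermentation efficiency = (actual / (0.511 * glucose)) * 100
= (139.43 / (0.511 * 325.19)) * 100
= 83.9070%

83.9070%


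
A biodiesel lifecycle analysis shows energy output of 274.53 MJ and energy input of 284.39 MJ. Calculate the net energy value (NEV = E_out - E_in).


NEV = E_out - E_in
= 274.53 - 284.39
= -9.8600 MJ

-9.8600 MJ


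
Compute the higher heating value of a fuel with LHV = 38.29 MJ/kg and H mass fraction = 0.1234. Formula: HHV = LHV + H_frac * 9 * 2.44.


HHV = LHV + H_frac * 9 * 2.44
= 38.29 + 0.1234 * 9 * 2.44
= 40.9999 MJ/kg

40.9999 MJ/kg


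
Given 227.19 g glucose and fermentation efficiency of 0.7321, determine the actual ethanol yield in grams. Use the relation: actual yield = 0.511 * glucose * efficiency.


Actual ethanol: m = 0.511 * 227.19 * 0.7321
m = 84.9925 g

84.9925 g


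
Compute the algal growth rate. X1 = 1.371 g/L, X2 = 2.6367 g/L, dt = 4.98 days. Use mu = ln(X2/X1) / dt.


mu = ln(X2/X1) / dt
= ln(2.6367/1.371) / 4.98
= 0.1313 per day

0.1313 per day


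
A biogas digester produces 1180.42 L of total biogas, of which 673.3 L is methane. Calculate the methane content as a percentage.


CH4% = V_CH4 / V_total * 100
= 673.3 / 1180.42 * 100
= 57.0390%

57.0390%


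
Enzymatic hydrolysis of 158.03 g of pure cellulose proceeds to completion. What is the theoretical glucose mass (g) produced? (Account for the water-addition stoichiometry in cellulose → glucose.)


glucose = cellulose * 180/162
= 158.03 * 180/162
= 175.5889 g

175.5889 g


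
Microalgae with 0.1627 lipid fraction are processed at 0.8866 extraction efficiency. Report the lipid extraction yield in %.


Y = lipid_content * extraction_eff * 100
= 0.1627 * 0.8866 * 100
= 14.4250%

14.4250%


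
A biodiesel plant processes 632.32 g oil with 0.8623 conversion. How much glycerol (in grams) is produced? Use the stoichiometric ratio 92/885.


glycerol = oil * conv * (92/885)
= 632.32 * 0.8623 * 92 / 885
= 56.6813 g

56.6813 g


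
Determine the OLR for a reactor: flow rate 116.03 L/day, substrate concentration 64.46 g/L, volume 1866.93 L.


OLR = Q * S / V
= 116.03 * 64.46 / 1866.93
= 4.0062 g/L/day

4.0062 g/L/day


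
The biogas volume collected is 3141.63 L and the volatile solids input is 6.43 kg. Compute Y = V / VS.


Y = V / VS
= 3141.63 / 6.43
= 488.5894 L/kg VS

488.5894 L/kg VS


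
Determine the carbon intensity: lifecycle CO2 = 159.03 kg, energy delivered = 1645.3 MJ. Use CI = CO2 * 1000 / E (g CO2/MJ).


CI = CO2 * 1000 / E
= 159.03 * 1000 / 1645.3
= 96.6571 g CO2/MJ

96.6571 g CO2/MJ


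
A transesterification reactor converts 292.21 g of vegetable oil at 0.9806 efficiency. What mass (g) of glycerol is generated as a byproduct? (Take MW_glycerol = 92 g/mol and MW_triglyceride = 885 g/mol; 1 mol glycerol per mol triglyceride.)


glycerol = oil * conv * (92/885)
= 292.21 * 0.9806 * 92 / 885
= 29.7873 g

29.7873 g


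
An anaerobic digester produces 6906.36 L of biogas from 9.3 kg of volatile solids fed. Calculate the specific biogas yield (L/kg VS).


Y = V / VS
= 6906.36 / 9.3
= 742.6194 L/kg VS

742.6194 L/kg VS


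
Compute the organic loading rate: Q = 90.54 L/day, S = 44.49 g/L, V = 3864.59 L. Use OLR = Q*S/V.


OLR = Q * S / V
= 90.54 * 44.49 / 3864.59
= 1.0423 g/L/day

1.0423 g/L/day


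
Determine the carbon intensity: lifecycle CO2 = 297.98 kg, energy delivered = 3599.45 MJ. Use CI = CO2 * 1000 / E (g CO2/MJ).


CI = CO2 * 1000 / E
= 297.98 * 1000 / 3599.45
= 82.7849 g CO2/MJ

82.7849 g CO2/MJ


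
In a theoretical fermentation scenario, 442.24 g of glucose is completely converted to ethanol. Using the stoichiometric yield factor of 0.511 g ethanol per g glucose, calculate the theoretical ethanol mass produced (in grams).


Theoretical ethanol yield: m_EtOH = 0.511 * m_glucose
m_EtOH = 0.511 * 442.24 = 225.9846 g

225.9846 g


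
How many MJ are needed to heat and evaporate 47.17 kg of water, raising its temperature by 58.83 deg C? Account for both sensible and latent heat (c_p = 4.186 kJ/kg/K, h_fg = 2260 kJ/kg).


E = m_water * (4.186 * dT + 2260) / 1000
= 47.17 * (4.186 * 58.83 + 2260) / 1000
= 118.2204 MJ

118.2204 MJ


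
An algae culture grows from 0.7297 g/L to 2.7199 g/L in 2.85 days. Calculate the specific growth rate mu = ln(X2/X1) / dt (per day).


mu = ln(X2/X1) / dt
= ln(2.7199/0.7297) / 2.85
= 0.4617 per day

0.4617 per day


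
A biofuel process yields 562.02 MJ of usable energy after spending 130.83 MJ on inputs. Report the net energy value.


NEV = E_out - E_in
= 562.02 - 130.83
= 431.1900 MJ

431.1900 MJ


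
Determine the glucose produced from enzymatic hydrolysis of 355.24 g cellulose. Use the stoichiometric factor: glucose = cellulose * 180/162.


glucose = cellulose * 180/162
= 355.24 * 180/162
= 394.7111 g

394.7111 g


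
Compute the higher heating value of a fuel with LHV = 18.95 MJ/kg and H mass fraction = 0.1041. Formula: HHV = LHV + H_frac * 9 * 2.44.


HHV = LHV + H_frac * 9 * 2.44
= 18.95 + 0.1041 * 9 * 2.44
= 21.2360 MJ/kg

21.2360 MJ/kg


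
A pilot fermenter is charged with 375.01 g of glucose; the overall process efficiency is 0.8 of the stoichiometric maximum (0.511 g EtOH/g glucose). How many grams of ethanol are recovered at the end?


Actual ethanol: m = 0.511 * 375.01 * 0.8
m = 153.3041 g

153.3041 g


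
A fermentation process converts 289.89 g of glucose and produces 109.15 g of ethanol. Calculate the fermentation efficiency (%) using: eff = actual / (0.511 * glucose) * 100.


Fermentation efficiency = (actual / (0.511 * glucose)) * 100
= (109.15 / (0.511 * 289.89)) * 100
= 73.6834%

73.6834%


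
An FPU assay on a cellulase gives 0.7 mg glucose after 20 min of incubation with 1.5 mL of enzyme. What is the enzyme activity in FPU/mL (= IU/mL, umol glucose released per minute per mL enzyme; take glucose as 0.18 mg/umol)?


Activity = glucose_mg / (0.18 mg/umol * V_mL * t_min)
= 0.7 / (0.18 * 1.5 * 20)
= 0.1296 FPU/mL

0.1296 FPU/mL


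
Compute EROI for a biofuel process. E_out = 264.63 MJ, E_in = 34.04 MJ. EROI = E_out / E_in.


EROI = E_out / E_in
= 264.63 / 34.04
= 7.7741

7.7741


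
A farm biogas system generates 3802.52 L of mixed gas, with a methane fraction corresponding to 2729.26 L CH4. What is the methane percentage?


CH4% = V_CH4 / V_total * 100
= 2729.26 / 3802.52 * 100
= 71.7750%

71.7750%


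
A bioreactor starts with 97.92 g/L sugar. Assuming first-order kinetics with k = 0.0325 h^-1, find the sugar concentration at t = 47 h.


S = S0 * exp(-k * t)
S = 97.92 * exp(-0.0325 * 47)
S = 21.2562 g/L

21.2562 g/L


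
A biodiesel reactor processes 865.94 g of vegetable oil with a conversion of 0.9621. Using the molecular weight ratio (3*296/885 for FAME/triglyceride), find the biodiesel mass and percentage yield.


m_FAME = oil * conv * (3 * 296 / 885) = oil * conv * (888/885)
= 865.94 * 0.9621 * 888 / 885
= 835.9450 g
Y = m_FAME / oil * 100 = conv * (888/885) * 100
= 0.9621 * 888 / 885 * 100
= 96.54%

835.9450 g FAME; Y = 96.54%


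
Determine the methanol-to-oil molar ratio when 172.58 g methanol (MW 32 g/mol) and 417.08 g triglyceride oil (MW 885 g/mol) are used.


Molar ratio = n_MeOH / n_oil = (MeOH/32) / (oil/885) = (MeOH * 885) / (32 * oil)
= (172.58 * 885) / (32 * 417.08)
= 11.4436

11.4436


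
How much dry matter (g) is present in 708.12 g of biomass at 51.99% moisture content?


Wd = Ww * (1 - MC/100)
= 708.12 * (1 - 51.99/100)
= 339.9684 g

339.9684 g


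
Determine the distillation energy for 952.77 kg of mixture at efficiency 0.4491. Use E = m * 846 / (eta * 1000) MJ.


E = m * 846 / (eta * 1000)
= 952.77 * 846 / (0.4491 * 1000)
= 1794.7972 MJ

1794.7972 MJ


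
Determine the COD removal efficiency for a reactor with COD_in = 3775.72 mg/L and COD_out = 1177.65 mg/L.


eta = (COD_in - COD_out) / COD_in * 100
= (3775.72 - 1177.65) / 3775.72 * 100
= 68.8099%

68.8099%


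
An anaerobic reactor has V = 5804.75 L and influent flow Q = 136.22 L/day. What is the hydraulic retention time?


HRT = V / Q
= 5804.75 / 136.22
= 42.6131 days

42.6131 days


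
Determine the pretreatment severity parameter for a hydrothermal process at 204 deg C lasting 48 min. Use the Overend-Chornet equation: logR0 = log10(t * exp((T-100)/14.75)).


logR0 = log10(t * exp((T - 100) / 14.75))
= log10(48 * exp((204 - 100) / 14.75))
= 4.7434

4.7434


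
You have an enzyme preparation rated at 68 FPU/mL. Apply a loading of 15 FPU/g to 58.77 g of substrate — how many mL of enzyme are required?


V = dosage * m_sub / activity
V = 15 * 58.77 / 68
V = 12.9640 mL

12.9640 mL


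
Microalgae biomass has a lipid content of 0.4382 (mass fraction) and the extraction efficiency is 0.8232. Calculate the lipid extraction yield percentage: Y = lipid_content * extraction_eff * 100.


Y = lipid_content * extraction_eff * 100
= 0.4382 * 0.8232 * 100
= 36.0726%

36.0726%


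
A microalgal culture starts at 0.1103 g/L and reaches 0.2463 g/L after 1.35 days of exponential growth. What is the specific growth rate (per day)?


mu = ln(X2/X1) / dt
= ln(0.2463/0.1103) / 1.35
= 0.5951 per day

0.5951 per day


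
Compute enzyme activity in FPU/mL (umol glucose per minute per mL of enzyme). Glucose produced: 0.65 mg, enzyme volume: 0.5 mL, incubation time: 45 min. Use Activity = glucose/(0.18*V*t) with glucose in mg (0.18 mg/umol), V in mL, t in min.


Activity = glucose_mg / (0.18 mg/umol * V_mL * t_min)
= 0.65 / (0.18 * 0.5 * 45)
= 0.1605 FPU/mL

0.1605 FPU/mL


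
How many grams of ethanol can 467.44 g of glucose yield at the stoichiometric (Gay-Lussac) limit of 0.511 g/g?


Theoretical ethanol yield: m_EtOH = 0.511 * m_glucose
m_EtOH = 0.511 * 467.44 = 238.8618 g

238.8618 g


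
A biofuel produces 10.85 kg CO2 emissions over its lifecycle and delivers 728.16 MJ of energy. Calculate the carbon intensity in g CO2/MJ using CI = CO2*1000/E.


CI = CO2 * 1000 / E
= 10.85 * 1000 / 728.16
= 14.9006 g CO2/MJ

14.9006 g CO2/MJ


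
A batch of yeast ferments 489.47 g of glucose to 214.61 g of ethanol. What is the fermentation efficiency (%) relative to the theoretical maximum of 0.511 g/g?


Fermentation efficiency = (actual / (0.511 * glucose)) * 100
= (214.61 / (0.511 * 489.47)) * 100
= 85.8031%

85.8031%


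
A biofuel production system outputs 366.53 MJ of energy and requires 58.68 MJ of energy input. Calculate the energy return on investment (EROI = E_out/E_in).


EROI = E_out / E_in
= 366.53 / 58.68
= 6.2463

6.2463


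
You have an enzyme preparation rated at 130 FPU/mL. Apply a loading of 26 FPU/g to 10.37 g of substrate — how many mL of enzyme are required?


V = dosage * m_sub / activity
V = 26 * 10.37 / 130
V = 2.0740 mL

2.0740 mL


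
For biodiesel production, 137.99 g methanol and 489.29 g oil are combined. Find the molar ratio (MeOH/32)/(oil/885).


Molar ratio = n_MeOH / n_oil = (MeOH/32) / (oil/885) = (MeOH * 885) / (32 * oil)
= (137.99 * 885) / (32 * 489.29)
= 7.7996

7.7996


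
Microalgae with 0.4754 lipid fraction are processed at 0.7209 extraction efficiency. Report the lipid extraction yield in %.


Y = lipid_content * extraction_eff * 100
= 0.4754 * 0.7209 * 100
= 34.2716%

34.2716%


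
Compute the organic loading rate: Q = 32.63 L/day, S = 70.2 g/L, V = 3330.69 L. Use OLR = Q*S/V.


OLR = Q * S / V
= 32.63 * 70.2 / 3330.69
= 0.6877 g/L/day

0.6877 g/L/day


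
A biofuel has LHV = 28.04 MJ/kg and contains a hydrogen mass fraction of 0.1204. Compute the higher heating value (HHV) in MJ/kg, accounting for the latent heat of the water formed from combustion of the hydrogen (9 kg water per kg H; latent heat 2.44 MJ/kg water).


HHV = LHV + H_frac * 9 * 2.44
= 28.04 + 0.1204 * 9 * 2.44
= 30.6840 MJ/kg

30.6840 MJ/kg


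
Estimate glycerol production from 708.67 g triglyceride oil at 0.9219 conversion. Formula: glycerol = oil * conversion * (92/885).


glycerol = oil * conv * (92/885)
= 708.67 * 0.9219 * 92 / 885
= 67.9161 g

67.9161 g


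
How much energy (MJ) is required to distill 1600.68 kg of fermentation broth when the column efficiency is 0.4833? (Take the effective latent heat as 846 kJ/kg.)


E = m * 846 / (eta * 1000)
= 1600.68 * 846 / (0.4833 * 1000)
= 2801.9352 MJ

2801.9352 MJ


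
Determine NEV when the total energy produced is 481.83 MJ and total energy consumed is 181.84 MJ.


NEV = E_out - E_in
= 481.83 - 181.84
= 299.9900 MJ

299.9900 MJ


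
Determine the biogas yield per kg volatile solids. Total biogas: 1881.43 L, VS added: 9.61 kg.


Y = V / VS
= 1881.43 / 9.61
= 195.7784 L/kg VS

195.7784 L/kg VS


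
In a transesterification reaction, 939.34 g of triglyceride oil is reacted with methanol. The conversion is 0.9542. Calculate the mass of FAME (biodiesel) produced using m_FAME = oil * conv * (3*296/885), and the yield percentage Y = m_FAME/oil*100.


m_FAME = oil * conv * (3 * 296 / 885) = oil * conv * (888/885)
= 939.34 * 0.9542 * 888 / 885
= 899.3566 g
Y = m_FAME / oil * 100 = conv * (888/885) * 100
= 0.9542 * 888 / 885 * 100
= 95.74%

899.3566 g FAME; Y = 95.74%


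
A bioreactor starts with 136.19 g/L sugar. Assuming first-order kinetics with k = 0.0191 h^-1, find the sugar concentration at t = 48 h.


S = S0 * exp(-k * t)
S = 136.19 * exp(-0.0191 * 48)
S = 54.4483 g/L

54.4483 g/L


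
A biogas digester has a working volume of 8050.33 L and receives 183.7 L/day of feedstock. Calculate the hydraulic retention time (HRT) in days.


HRT = V / Q
= 8050.33 / 183.7
= 43.8232 days

43.8232 days


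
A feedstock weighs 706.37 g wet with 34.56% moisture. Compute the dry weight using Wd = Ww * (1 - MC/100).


Wd = Ww * (1 - MC/100)
= 706.37 * (1 - 34.56/100)
= 462.2485 g

462.2485 g


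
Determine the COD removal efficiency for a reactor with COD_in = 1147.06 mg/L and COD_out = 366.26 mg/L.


eta = (COD_in - COD_out) / COD_in * 100
= (1147.06 - 366.26) / 1147.06 * 100
= 68.0697%

68.0697%


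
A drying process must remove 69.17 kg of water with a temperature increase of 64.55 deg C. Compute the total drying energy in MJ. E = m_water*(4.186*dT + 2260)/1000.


E = m_water * (4.186 * dT + 2260) / 1000
= 69.17 * (4.186 * 64.55 + 2260) / 1000
= 175.0144 MJ

175.0144 MJ


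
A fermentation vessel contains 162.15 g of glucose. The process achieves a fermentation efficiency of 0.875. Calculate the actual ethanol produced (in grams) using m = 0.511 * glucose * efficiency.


Actual ethanol: m = 0.511 * 162.15 * 0.875
m = 72.5013 g

72.5013 g


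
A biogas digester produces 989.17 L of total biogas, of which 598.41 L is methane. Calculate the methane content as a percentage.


CH4% = V_CH4 / V_total * 100
= 598.41 / 989.17 * 100
= 60.4962%

60.4962%


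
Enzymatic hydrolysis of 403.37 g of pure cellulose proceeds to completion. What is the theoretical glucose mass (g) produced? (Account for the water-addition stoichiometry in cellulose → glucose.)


glucose = cellulose * 180/162
= 403.37 * 180/162
= 448.1889 g

448.1889 g


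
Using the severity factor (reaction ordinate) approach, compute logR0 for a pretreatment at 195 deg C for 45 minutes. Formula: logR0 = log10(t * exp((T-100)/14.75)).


logR0 = log10(t * exp((T - 100) / 14.75))
= log10(45 * exp((195 - 100) / 14.75))
= 4.4504

4.4504


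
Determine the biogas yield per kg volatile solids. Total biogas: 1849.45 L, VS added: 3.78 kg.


Y = V / VS
= 1849.45 / 3.78
= 489.2725 L/kg VS

489.2725 L/kg VS


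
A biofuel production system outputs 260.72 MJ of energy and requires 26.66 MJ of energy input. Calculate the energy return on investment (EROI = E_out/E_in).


EROI = E_out / E_in
= 260.72 / 26.66
= 9.7794

9.7794


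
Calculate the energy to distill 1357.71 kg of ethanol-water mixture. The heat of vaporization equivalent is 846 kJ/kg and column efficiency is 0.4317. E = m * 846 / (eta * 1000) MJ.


E = m * 846 / (eta * 1000)
= 1357.71 * 846 / (0.4317 * 1000)
= 2660.6965 MJ

2660.6965 MJ


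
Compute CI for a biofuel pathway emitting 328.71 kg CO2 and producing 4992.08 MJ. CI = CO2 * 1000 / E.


CI = CO2 * 1000 / E
= 328.71 * 1000 / 4992.08
= 65.8463 g CO2/MJ

65.8463 g CO2/MJ


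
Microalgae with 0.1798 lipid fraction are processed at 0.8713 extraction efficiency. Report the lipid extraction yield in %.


Y = lipid_content * extraction_eff * 100
= 0.1798 * 0.8713 * 100
= 15.6660%

15.6660%


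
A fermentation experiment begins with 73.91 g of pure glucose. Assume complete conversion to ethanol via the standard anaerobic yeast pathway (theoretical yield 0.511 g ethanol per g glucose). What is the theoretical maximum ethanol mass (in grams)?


Theoretical ethanol yield: m_EtOH = 0.511 * m_glucose
m_EtOH = 0.511 * 73.91 = 37.7680 g

37.7680 g


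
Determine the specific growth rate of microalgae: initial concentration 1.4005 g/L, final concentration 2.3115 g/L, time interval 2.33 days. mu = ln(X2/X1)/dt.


mu = ln(X2/X1) / dt
= ln(2.3115/1.4005) / 2.33
= 0.2151 per day

0.2151 per day


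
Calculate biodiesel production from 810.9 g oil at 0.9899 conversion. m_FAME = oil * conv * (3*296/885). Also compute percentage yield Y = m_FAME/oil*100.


m_FAME = oil * conv * (3 * 296 / 885) = oil * conv * (888/885)
= 810.9 * 0.9899 * 888 / 885
= 805.4310 g
Y = m_FAME / oil * 100 = conv * (888/885) * 100
= 0.9899 * 888 / 885 * 100
= 99.33%

805.4310 g FAME; Y = 99.33%


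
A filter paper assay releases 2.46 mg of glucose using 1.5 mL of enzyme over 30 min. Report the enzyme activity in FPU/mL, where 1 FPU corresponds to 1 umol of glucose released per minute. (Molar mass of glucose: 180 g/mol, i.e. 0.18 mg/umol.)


Activity = glucose_mg / (0.18 mg/umol * V_mL * t_min)
= 2.46 / (0.18 * 1.5 * 30)
= 0.3037 FPU/mL

0.3037 FPU/mL


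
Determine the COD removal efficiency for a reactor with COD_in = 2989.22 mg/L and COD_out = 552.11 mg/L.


eta = (COD_in - COD_out) / COD_in * 100
= (2989.22 - 552.11) / 2989.22 * 100
= 81.5300%

81.5300%


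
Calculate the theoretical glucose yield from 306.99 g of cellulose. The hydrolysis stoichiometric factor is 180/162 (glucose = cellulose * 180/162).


glucose = cellulose * 180/162
= 306.99 * 180/162
= 341.1000 g

341.1000 g


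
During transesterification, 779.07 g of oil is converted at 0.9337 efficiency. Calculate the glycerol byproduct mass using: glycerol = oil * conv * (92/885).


glycerol = oil * conv * (92/885)
= 779.07 * 0.9337 * 92 / 885
= 75.6186 g

75.6186 g


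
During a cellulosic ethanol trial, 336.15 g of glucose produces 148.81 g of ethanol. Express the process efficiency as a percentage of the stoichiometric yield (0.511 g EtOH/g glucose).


Fermentation efficiency = (actual / (0.511 * glucose)) * 100
= (148.81 / (0.511 * 336.15)) * 100
= 86.6320%

86.6320%


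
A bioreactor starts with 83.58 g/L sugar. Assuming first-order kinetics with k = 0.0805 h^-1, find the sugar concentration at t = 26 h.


S = S0 * exp(-k * t)
S = 83.58 * exp(-0.0805 * 26)
S = 10.3068 g/L

10.3068 g/L


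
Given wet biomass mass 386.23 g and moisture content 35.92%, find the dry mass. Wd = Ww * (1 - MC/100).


Wd = Ww * (1 - MC/100)
= 386.23 * (1 - 35.92/100)
= 247.4962 g

247.4962 g


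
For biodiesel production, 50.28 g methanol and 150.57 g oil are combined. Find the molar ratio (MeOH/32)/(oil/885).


Molar ratio = n_MeOH / n_oil = (MeOH/32) / (oil/885) = (MeOH * 885) / (32 * oil)
= (50.28 * 885) / (32 * 150.57)
= 9.2353

9.2353


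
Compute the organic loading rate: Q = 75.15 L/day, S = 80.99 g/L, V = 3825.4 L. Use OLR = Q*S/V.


OLR = Q * S / V
= 75.15 * 80.99 / 3825.4
= 1.5910 g/L/day

1.5910 g/L/day


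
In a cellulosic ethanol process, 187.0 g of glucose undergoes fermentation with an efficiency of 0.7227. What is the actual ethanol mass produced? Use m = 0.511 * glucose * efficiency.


Actual ethanol: m = 0.511 * 187.0 * 0.7227
m = 69.0590 g

69.0590 g


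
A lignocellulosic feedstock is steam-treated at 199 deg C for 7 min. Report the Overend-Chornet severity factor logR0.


logR0 = log10(t * exp((T - 100) / 14.75))
= log10(7 * exp((199 - 100) / 14.75))
= 3.7600

3.7600


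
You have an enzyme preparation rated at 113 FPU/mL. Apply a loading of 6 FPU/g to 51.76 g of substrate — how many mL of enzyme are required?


V = dosage * m_sub / activity
V = 6 * 51.76 / 113
V = 2.7483 mL

2.7483 mL


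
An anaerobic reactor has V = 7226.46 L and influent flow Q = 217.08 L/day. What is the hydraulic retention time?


HRT = V / Q
= 7226.46 / 217.08
= 33.2894 days

33.2894 days


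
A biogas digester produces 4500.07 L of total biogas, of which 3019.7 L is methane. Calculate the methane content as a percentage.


CH4% = V_CH4 / V_total * 100
= 3019.7 / 4500.07 * 100
= 67.1034%

67.1034%


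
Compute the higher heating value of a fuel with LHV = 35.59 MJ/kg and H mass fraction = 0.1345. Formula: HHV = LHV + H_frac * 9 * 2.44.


HHV = LHV + H_frac * 9 * 2.44
= 35.59 + 0.1345 * 9 * 2.44
= 38.5436 MJ/kg

38.5436 MJ/kg


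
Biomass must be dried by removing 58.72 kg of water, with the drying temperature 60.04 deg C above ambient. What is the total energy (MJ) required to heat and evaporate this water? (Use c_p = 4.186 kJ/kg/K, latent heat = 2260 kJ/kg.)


E = m_water * (4.186 * dT + 2260) / 1000
= 58.72 * (4.186 * 60.04 + 2260) / 1000
= 147.4651 MJ

147.4651 MJ


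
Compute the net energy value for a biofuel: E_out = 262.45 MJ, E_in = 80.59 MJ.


NEV = E_out - E_in
= 262.45 - 80.59
= 181.8600 MJ

181.8600 MJ


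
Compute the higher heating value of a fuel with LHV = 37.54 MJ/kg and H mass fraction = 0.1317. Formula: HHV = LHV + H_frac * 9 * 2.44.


HHV = LHV + H_frac * 9 * 2.44
= 37.54 + 0.1317 * 9 * 2.44
= 40.4321 MJ/kg

40.4321 MJ/kg


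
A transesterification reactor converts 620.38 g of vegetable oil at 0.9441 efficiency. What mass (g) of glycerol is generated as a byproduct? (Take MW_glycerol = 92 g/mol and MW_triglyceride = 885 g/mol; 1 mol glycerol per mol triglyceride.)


glycerol = oil * conv * (92/885)
= 620.38 * 0.9441 * 92 / 885
= 60.8864 g

60.8864 g


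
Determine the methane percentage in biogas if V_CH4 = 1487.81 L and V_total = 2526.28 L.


CH4% = V_CH4 / V_total * 100
= 1487.81 / 2526.28 * 100
= 58.8933%

58.8933%


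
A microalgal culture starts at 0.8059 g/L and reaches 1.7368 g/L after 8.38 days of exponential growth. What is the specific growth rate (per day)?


mu = ln(X2/X1) / dt
= ln(1.7368/0.8059) / 8.38
= 0.0916 per day

0.0916 per day


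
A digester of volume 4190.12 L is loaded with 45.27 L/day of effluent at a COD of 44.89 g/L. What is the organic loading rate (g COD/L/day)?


OLR = Q * S / V
= 45.27 * 44.89 / 4190.12
= 0.4850 g/L/day

0.4850 g/L/day


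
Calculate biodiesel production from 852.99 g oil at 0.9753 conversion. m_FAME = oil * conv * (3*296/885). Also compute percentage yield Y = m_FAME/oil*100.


m_FAME = oil * conv * (3 * 296 / 885) = oil * conv * (888/885)
= 852.99 * 0.9753 * 888 / 885
= 834.7412 g
Y = m_FAME / oil * 100 = conv * (888/885) * 100
= 0.9753 * 888 / 885 * 100
= 97.86%

834.7412 g FAME; Y = 97.86%


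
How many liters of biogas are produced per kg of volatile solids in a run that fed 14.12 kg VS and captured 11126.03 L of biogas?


Y = V / VS
= 11126.03 / 14.12
= 787.9625 L/kg VS

787.9625 L/kg VS


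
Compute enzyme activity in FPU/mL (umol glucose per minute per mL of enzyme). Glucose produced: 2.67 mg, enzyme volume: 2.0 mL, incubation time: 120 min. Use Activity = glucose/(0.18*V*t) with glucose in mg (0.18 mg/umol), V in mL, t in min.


Activity = glucose_mg / (0.18 mg/umol * V_mL * t_min)
= 2.67 / (0.18 * 2.0 * 120)
= 0.0618 FPU/mL

0.0618 FPU/mL


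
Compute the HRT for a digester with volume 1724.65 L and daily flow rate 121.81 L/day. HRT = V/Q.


HRT = V / Q
= 1724.65 / 121.81
= 14.1585 days

14.1585 days


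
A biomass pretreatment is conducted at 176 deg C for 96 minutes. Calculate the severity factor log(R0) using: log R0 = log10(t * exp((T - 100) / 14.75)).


logR0 = log10(t * exp((T - 100) / 14.75))
= log10(96 * exp((176 - 100) / 14.75))
= 4.2200

4.2200


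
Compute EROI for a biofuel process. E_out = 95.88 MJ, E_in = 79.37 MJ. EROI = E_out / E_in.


EROI = E_out / E_in
= 95.88 / 79.37
= 1.2080

1.2080


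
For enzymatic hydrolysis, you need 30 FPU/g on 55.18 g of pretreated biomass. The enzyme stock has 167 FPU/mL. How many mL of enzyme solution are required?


V = dosage * m_sub / activity
V = 30 * 55.18 / 167
V = 9.9126 mL

9.9126 mL


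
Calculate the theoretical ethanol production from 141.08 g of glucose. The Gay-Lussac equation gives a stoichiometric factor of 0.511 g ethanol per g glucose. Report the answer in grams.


Theoretical ethanol yield: m_EtOH = 0.511 * m_glucose
m_EtOH = 0.511 * 141.08 = 72.0919 g

72.0919 g


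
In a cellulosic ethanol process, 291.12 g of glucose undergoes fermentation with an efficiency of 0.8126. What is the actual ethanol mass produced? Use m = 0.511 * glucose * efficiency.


Actual ethanol: m = 0.511 * 291.12 * 0.8126
m = 120.8843 g

120.8843 g


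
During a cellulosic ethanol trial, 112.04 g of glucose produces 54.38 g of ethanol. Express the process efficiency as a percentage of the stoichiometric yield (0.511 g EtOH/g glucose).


Fermentation efficiency = (actual / (0.511 * glucose)) * 100
= (54.38 / (0.511 * 112.04)) * 100
= 94.9829%

94.9829%


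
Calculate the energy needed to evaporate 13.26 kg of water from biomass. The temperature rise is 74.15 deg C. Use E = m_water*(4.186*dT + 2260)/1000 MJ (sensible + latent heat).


E = m_water * (4.186 * dT + 2260) / 1000
= 13.26 * (4.186 * 74.15 + 2260) / 1000
= 34.0834 MJ

34.0834 MJ


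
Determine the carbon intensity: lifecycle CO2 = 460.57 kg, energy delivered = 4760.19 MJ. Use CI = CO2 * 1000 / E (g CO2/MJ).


CI = CO2 * 1000 / E
= 460.57 * 1000 / 4760.19
= 96.7545 g CO2/MJ

96.7545 g CO2/MJ


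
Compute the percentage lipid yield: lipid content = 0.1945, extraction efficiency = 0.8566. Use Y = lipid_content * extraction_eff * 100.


Y = lipid_content * extraction_eff * 100
= 0.1945 * 0.8566 * 100
= 16.6609%

16.6609%


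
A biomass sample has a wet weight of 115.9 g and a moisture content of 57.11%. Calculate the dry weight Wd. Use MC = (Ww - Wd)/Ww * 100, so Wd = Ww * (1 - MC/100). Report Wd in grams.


Wd = Ww * (1 - MC/100)
= 115.9 * (1 - 57.11/100)
= 49.7095 g

49.7095 g


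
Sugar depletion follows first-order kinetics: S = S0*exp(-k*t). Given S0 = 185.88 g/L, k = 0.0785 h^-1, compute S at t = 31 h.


S = S0 * exp(-k * t)
S = 185.88 * exp(-0.0785 * 31)
S = 16.3071 g/L

16.3071 g/L


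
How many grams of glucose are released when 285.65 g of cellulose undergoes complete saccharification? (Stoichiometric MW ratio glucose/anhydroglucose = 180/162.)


glucose = cellulose * 180/162
= 285.65 * 180/162
= 317.3889 g

317.3889 g


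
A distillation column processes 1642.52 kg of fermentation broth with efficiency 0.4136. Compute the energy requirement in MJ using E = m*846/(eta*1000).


E = m * 846 / (eta * 1000)
= 1642.52 * 846 / (0.4136 * 1000)
= 3359.7000 MJ

3359.7000 MJ


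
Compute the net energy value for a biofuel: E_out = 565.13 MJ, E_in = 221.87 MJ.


NEV = E_out - E_in
= 565.13 - 221.87
= 343.2600 MJ

343.2600 MJ


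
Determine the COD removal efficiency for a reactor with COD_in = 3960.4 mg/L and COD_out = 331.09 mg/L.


eta = (COD_in - COD_out) / COD_in * 100
= (3960.4 - 331.09) / 3960.4 * 100
= 91.6400%

91.6400%


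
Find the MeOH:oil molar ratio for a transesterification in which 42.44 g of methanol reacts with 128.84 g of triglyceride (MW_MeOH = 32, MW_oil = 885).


Molar ratio = n_MeOH / n_oil = (MeOH/32) / (oil/885) = (MeOH * 885) / (32 * oil)
= (42.44 * 885) / (32 * 128.84)
= 9.1100

9.1100


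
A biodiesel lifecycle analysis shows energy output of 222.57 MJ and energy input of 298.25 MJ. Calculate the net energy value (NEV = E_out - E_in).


NEV = E_out - E_in
= 222.57 - 298.25
= -75.6800 MJ

-75.6800 MJ


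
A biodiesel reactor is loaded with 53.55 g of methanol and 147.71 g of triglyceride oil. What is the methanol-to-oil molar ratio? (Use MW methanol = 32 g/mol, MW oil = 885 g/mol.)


Molar ratio = n_MeOH / n_oil = (MeOH/32) / (oil/885) = (MeOH * 885) / (32 * oil)
= (53.55 * 885) / (32 * 147.71)
= 10.0264

10.0264


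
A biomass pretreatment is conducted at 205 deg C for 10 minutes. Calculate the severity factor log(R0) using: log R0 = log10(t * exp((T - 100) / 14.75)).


logR0 = log10(t * exp((T - 100) / 14.75))
= log10(10 * exp((205 - 100) / 14.75))
= 4.0916

4.0916


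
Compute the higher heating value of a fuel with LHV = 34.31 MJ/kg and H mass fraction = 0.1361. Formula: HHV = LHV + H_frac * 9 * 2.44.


HHV = LHV + H_frac * 9 * 2.44
= 34.31 + 0.1361 * 9 * 2.44
= 37.2988 MJ/kg

37.2988 MJ/kg


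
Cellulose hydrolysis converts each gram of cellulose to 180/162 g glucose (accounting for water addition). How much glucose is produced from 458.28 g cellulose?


glucose = cellulose * 180/162
= 458.28 * 180/162
= 509.2000 g

509.2000 g


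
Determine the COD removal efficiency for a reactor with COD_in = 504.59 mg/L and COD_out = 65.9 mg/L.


eta = (COD_in - COD_out) / COD_in * 100
= (504.59 - 65.9) / 504.59 * 100
= 86.9399%

86.9399%


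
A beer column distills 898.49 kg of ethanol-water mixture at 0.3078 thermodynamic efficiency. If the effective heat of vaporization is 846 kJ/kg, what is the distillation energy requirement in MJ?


E = m * 846 / (eta * 1000)
= 898.49 * 846 / (0.3078 * 1000)
= 2469.5339 MJ

2469.5339 MJ
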